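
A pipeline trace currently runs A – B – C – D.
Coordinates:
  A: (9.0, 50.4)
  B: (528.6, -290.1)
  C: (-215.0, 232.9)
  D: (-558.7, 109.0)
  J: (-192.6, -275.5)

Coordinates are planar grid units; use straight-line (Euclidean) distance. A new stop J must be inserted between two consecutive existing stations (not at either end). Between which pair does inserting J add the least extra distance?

between B and C

Added distance for inserting J between each consecutive pair:
A–B: 483.3
B–C: 321.1
C–D: 674.5
Smallest added distance is 321.1, inserting between B and C.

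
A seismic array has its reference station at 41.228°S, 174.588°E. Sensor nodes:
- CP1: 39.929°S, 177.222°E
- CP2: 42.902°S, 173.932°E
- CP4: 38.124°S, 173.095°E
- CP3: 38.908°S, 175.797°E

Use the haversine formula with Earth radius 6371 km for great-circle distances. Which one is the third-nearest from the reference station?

CP3

Distances from the reference station (41.228°S, 174.588°E):
CP2: 193.9 km
CP1: 265.2 km
CP3: 277.7 km
CP4: 368.0 km
The third-nearest is CP3 at 277.7 km.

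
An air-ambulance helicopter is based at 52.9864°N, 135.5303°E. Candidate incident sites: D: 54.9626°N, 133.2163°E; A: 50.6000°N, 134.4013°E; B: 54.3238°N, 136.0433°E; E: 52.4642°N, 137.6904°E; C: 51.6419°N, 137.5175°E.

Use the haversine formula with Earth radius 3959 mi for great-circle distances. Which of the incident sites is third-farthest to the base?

C

Distance to each, sorted:
A: 171.8 mi
D: 165.8 mi
C: 125.2 mi
E: 97.3 mi
B: 94.8 mi
The third-farthest is C at 125.2 mi.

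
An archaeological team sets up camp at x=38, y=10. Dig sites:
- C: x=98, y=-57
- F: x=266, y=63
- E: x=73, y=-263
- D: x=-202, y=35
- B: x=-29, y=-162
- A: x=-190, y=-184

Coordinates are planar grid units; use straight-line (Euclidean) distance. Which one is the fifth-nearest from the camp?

E

Distances from the camp (x=38, y=10):
C: 89.9
B: 184.6
F: 234.1
D: 241.3
E: 275.2
A: 299.4
The fifth-nearest is E at 275.2.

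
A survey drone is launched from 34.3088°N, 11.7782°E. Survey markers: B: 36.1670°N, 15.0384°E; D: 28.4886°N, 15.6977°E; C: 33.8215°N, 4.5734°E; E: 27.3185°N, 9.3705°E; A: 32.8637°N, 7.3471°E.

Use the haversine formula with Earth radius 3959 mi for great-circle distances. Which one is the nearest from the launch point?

B

Distances from the launch point (34.3088°N, 11.7782°E):
B: 224.3 mi
A: 273.9 mi
C: 413.7 mi
D: 463.8 mi
E: 503.7 mi
The nearest is B at 224.3 mi.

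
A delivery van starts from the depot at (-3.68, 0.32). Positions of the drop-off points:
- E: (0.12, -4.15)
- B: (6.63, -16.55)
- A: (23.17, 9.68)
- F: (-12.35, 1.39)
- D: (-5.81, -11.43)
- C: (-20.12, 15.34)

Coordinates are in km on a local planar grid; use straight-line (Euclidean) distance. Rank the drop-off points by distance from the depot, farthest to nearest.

A, C, B, D, F, E

Computing each straight-line distance from (-3.68, 0.32):
A (23.17, 9.68): 28.4 km
C (-20.12, 15.34): 22.3 km
B (6.63, -16.55): 19.8 km
D (-5.81, -11.43): 11.9 km
F (-12.35, 1.39): 8.7 km
E (0.12, -4.15): 5.9 km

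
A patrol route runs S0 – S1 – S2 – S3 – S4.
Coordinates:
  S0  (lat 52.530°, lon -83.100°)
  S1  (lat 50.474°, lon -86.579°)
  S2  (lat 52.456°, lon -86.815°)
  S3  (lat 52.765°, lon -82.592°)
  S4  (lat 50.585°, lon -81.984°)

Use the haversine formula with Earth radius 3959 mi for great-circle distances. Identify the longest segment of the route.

Leg distances:
S0→S1: 206.3 mi
S1→S2: 137.3 mi
S2→S3: 178.4 mi
S3→S4: 152.9 mi
The longest leg is S0–S1 at 206.3 mi.

S0–S1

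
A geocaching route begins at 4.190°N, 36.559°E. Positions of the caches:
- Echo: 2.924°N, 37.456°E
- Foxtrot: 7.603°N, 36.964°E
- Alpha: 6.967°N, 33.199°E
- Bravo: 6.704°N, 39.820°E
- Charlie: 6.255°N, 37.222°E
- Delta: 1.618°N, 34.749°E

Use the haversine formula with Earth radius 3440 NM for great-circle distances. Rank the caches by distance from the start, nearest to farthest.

Echo, Charlie, Delta, Foxtrot, Bravo, Alpha

Distances from the start:
Echo 2.924°N, 37.456°E: 93.1 NM
Charlie 6.255°N, 37.222°E: 130.2 NM
Delta 1.618°N, 34.749°E: 188.7 NM
Foxtrot 7.603°N, 36.964°E: 206.3 NM
Bravo 6.704°N, 39.820°E: 246.5 NM
Alpha 6.967°N, 33.199°E: 261.0 NM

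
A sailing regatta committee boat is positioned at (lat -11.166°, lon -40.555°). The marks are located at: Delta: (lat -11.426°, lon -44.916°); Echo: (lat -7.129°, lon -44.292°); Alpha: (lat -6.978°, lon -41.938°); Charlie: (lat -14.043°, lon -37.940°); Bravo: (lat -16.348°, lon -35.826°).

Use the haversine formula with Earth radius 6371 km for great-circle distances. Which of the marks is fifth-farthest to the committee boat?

Charlie

Distances from the committee boat ((lat -11.166°, lon -40.555°)):
Bravo: 769.9 km
Echo: 608.1 km
Alpha: 489.8 km
Delta: 476.4 km
Charlie: 427.6 km
The fifth-farthest is Charlie at 427.6 km.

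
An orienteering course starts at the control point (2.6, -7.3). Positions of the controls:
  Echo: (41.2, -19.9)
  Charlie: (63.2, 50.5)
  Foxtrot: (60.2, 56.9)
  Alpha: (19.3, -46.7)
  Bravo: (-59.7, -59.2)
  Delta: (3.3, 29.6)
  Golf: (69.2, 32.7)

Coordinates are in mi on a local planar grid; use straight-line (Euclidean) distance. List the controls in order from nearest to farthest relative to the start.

Delta, Echo, Alpha, Golf, Bravo, Charlie, Foxtrot

Computing each straight-line distance from (2.6, -7.3):
Delta (3.3, 29.6): 36.9 mi
Echo (41.2, -19.9): 40.6 mi
Alpha (19.3, -46.7): 42.8 mi
Golf (69.2, 32.7): 77.7 mi
Bravo (-59.7, -59.2): 81.1 mi
Charlie (63.2, 50.5): 83.7 mi
Foxtrot (60.2, 56.9): 86.3 mi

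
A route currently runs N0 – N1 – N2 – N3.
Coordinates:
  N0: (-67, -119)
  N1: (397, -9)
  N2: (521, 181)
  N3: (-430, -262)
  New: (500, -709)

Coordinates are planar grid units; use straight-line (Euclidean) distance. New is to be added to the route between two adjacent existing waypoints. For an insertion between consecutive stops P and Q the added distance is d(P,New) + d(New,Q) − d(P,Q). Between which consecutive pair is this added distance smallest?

between N2 and N3

Added distance for inserting New between each consecutive pair:
N0–N1: 1049.0
N1–N2: 1370.9
N2–N3: 873.0
Smallest added distance is 873.0, inserting between N2 and N3.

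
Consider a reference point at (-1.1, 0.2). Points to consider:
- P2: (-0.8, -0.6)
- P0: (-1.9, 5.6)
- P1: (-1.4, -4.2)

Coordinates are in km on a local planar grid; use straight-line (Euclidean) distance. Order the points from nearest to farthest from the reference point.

Computing each straight-line distance from (-1.1, 0.2):
P2 (-0.8, -0.6): 0.9 km
P1 (-1.4, -4.2): 4.4 km
P0 (-1.9, 5.6): 5.5 km

P2, P1, P0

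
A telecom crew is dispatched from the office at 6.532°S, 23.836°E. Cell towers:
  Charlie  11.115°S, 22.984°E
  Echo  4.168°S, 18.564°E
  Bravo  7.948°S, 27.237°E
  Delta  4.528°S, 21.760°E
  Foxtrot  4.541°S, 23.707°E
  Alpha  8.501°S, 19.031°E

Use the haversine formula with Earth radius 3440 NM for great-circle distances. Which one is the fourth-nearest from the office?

Distances from the office (6.532°S, 23.836°E):
Foxtrot: 119.8 NM
Delta: 172.8 NM
Bravo: 219.7 NM
Charlie: 279.8 NM
Alpha: 309.5 NM
Echo: 345.6 NM
The fourth-nearest is Charlie at 279.8 NM.

Charlie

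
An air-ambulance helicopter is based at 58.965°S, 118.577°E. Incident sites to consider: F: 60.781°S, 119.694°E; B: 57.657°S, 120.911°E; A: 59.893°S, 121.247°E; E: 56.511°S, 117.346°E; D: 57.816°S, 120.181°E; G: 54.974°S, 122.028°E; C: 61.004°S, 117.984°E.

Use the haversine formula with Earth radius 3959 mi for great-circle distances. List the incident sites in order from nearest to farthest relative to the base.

D, A, B, F, C, E, G

Computing each great-circle distance from 58.965°S, 118.577°E:
D 57.816°S, 120.181°E: 98.4 mi
A 59.893°S, 121.247°E: 113.6 mi
B 57.657°S, 120.911°E: 123.9 mi
F 60.781°S, 119.694°E: 131.3 mi
C 61.004°S, 117.984°E: 142.4 mi
E 56.511°S, 117.346°E: 175.5 mi
G 54.974°S, 122.028°E: 304.8 mi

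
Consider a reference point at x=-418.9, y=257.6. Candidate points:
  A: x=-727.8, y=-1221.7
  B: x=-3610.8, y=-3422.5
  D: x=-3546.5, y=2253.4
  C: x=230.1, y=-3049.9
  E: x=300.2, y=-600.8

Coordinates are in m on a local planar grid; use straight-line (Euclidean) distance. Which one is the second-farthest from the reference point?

Distance to each, sorted:
B: 4871.5 m
D: 3710.1 m
C: 3370.6 m
A: 1511.2 m
E: 1119.8 m
The second-farthest is D at 3710.1 m.

D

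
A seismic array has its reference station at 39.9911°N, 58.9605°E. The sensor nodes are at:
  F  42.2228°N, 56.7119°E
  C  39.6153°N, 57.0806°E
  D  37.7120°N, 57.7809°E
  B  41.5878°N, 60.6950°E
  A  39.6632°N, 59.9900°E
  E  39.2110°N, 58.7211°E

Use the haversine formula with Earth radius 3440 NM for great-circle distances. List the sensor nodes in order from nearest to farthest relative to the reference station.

Distance from the reference station at 39.9911°N, 58.9605°E to each:
E 39.2110°N, 58.7211°E: 48.1 NM
A 39.6632°N, 59.9900°E: 51.4 NM
C 39.6153°N, 57.0806°E: 89.6 NM
B 41.5878°N, 60.6950°E: 124.1 NM
D 37.7120°N, 57.7809°E: 147.5 NM
F 42.2228°N, 56.7119°E: 168.2 NM

E, A, C, B, D, F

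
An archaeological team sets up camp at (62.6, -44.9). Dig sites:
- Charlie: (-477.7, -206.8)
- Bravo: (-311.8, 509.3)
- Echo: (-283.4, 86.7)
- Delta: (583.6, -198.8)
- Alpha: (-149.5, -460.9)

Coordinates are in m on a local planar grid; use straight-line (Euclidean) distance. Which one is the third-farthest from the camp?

Delta

Distance to each, sorted:
Bravo: 668.8 m
Charlie: 564.0 m
Delta: 543.3 m
Alpha: 467.0 m
Echo: 370.2 m
The third-farthest is Delta at 543.3 m.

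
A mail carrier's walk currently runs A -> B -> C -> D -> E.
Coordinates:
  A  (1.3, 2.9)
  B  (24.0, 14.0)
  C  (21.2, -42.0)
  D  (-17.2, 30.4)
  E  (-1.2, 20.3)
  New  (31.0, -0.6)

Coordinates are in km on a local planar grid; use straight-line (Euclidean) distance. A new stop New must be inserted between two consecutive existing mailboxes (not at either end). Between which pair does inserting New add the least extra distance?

Added distance for inserting New between each consecutive pair:
A–B: 20.8 km
B–C: 2.7 km
C–D: 17.9 km
D–E: 76.8 km
Smallest added distance is 2.7 km, inserting between B and C.

between B and C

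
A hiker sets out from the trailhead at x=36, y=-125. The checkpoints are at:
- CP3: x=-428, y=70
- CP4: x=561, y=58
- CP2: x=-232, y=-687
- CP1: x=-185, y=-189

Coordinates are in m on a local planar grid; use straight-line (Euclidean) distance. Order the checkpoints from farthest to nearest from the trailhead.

CP2, CP4, CP3, CP1

Computing each straight-line distance from x=36, y=-125:
CP2 x=-232, y=-687: 622.6 m
CP4 x=561, y=58: 556.0 m
CP3 x=-428, y=70: 503.3 m
CP1 x=-185, y=-189: 230.1 m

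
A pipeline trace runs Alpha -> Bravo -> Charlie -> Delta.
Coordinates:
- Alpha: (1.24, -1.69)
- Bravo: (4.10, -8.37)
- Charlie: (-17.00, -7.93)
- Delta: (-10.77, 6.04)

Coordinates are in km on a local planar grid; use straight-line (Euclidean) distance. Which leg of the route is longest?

Leg distances:
Alpha→Bravo: 7.3 km
Bravo→Charlie: 21.1 km
Charlie→Delta: 15.3 km
The longest leg is Bravo–Charlie at 21.1 km.

Bravo–Charlie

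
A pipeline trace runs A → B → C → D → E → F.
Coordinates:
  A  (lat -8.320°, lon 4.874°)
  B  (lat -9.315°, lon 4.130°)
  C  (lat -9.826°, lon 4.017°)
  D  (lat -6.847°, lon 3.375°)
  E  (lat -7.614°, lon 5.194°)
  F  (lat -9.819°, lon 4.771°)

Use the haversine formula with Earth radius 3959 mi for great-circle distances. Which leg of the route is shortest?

Leg distances:
A→B: 85.5 mi
B→C: 36.1 mi
C→D: 210.5 mi
D→E: 135.5 mi
E→F: 155.1 mi
The shortest leg is B–C at 36.1 mi.

B–C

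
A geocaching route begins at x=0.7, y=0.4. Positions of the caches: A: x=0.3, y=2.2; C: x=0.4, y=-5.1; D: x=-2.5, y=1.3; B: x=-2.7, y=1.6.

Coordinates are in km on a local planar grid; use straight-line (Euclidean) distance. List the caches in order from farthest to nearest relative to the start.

Distance from the start at x=0.7, y=0.4 to each:
C x=0.4, y=-5.1: 5.5 km
B x=-2.7, y=1.6: 3.6 km
D x=-2.5, y=1.3: 3.3 km
A x=0.3, y=2.2: 1.8 km

C, B, D, A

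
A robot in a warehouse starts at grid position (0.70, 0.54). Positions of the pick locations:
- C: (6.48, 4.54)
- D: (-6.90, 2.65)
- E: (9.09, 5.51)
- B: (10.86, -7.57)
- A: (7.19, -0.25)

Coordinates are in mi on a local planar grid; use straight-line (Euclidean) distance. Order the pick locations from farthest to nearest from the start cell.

B, E, D, C, A

Distances from the start cell:
B (10.86, -7.57): 13.0 mi
E (9.09, 5.51): 9.8 mi
D (-6.90, 2.65): 7.9 mi
C (6.48, 4.54): 7.0 mi
A (7.19, -0.25): 6.5 mi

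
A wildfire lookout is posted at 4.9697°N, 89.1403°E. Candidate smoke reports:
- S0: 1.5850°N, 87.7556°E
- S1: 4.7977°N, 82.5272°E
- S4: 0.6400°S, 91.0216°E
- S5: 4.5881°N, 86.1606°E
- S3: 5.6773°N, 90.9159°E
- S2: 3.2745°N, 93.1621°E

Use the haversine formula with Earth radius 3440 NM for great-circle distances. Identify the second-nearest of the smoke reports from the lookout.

Distances from the lookout (4.9697°N, 89.1403°E):
S3: 114.3 NM
S5: 179.7 NM
S0: 219.5 NM
S2: 261.5 NM
S4: 355.2 NM
S1: 395.7 NM
The second-nearest is S5 at 179.7 NM.

S5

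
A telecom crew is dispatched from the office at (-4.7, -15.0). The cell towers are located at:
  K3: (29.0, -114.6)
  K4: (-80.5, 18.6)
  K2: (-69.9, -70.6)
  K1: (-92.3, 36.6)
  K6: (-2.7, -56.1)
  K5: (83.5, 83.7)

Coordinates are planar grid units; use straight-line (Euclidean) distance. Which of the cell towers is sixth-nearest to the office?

K5

Distance to each, sorted:
K6: 41.1
K4: 82.9
K2: 85.7
K1: 101.7
K3: 105.1
K5: 132.4
The sixth-nearest is K5 at 132.4.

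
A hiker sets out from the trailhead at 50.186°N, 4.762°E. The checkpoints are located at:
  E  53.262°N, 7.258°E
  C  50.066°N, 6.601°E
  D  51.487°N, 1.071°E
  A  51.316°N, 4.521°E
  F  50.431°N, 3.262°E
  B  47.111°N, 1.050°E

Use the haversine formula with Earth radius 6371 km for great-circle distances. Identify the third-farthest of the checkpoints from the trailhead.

Distances from the trailhead (50.186°N, 4.762°E):
B: 437.2 km
E: 382.8 km
D: 296.8 km
C: 131.8 km
A: 126.8 km
F: 109.9 km
The third-farthest is D at 296.8 km.

D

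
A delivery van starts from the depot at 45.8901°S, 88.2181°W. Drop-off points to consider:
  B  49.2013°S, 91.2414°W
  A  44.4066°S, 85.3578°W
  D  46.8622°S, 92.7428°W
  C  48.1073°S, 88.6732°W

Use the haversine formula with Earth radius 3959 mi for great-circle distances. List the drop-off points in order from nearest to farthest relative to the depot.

Distances from the depot:
C 48.1073°S, 88.6732°W: 154.7 mi
A 44.4066°S, 85.3578°W: 173.0 mi
D 46.8622°S, 92.7428°W: 225.9 mi
B 49.2013°S, 91.2414°W: 268.7 mi

C, A, D, B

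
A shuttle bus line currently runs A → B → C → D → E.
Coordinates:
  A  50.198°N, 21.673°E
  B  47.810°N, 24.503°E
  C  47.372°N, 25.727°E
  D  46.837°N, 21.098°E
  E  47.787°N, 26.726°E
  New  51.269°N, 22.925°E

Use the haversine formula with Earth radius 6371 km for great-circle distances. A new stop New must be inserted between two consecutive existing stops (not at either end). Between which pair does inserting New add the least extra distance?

between A and B

Added distance for inserting New between each consecutive pair:
A–B: 213.0 km
B–C: 775.7 km
C–D: 633.6 km
D–E: 547.7 km
Smallest added distance is 213.0 km, inserting between A and B.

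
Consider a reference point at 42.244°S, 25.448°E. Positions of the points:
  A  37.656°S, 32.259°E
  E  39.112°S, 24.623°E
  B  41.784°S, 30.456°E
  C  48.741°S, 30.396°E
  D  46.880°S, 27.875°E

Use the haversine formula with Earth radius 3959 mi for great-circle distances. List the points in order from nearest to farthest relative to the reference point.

Distances from the reference point:
E 39.112°S, 24.623°E: 220.7 mi
B 41.784°S, 30.456°E: 259.0 mi
D 46.880°S, 27.875°E: 341.8 mi
A 37.656°S, 32.259°E: 480.0 mi
C 48.741°S, 30.396°E: 508.6 mi

E, B, D, A, C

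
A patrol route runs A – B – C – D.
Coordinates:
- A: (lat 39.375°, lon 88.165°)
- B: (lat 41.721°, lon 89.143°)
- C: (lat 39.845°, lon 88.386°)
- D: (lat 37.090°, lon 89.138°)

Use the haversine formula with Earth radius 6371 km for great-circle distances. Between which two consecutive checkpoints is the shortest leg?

B–C

Leg distances:
A→B: 273.6 km
B→C: 218.1 km
C→D: 313.3 km
The shortest leg is B–C at 218.1 km.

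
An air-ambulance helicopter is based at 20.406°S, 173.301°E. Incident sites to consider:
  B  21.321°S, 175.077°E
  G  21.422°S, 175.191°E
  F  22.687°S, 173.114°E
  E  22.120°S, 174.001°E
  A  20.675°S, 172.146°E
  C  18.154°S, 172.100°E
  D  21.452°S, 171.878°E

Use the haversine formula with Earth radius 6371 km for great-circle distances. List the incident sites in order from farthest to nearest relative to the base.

C, F, G, B, E, D, A

Computing each great-circle distance from 20.406°S, 173.301°E:
C 18.154°S, 172.100°E: 280.3 km
F 22.687°S, 173.114°E: 254.4 km
G 21.422°S, 175.191°E: 226.5 km
B 21.321°S, 175.077°E: 210.7 km
E 22.120°S, 174.001°E: 203.9 km
D 21.452°S, 171.878°E: 188.1 km
A 20.675°S, 172.146°E: 123.9 km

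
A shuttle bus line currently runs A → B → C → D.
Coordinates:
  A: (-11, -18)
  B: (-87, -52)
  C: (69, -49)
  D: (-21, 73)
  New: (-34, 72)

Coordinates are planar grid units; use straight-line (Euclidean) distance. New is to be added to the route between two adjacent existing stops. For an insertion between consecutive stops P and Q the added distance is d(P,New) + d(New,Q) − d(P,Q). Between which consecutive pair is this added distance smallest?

Added distance for inserting New between each consecutive pair:
A–B: 144.5
B–C: 137.7
C–D: 20.3
Smallest added distance is 20.3, inserting between C and D.

between C and D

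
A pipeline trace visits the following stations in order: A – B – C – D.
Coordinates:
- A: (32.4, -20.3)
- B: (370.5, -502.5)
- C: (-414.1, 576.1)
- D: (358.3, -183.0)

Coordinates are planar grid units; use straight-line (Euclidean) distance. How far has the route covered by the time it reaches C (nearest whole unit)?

Leg distances:
A→B: 588.9  (cumulative 588.9)
B→C: 1333.8  (cumulative 1922.7)
Cumulative distance at C ≈ 1923.

1923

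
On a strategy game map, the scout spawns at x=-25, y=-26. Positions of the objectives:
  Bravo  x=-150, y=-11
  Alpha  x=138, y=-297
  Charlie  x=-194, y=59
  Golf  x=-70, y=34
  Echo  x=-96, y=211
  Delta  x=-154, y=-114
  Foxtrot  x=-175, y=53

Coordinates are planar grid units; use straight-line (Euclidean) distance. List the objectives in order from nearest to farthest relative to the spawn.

Golf, Bravo, Delta, Foxtrot, Charlie, Echo, Alpha

Distances from the spawn:
Golf x=-70, y=34: 75.0
Bravo x=-150, y=-11: 125.9
Delta x=-154, y=-114: 156.2
Foxtrot x=-175, y=53: 169.5
Charlie x=-194, y=59: 189.2
Echo x=-96, y=211: 247.4
Alpha x=138, y=-297: 316.2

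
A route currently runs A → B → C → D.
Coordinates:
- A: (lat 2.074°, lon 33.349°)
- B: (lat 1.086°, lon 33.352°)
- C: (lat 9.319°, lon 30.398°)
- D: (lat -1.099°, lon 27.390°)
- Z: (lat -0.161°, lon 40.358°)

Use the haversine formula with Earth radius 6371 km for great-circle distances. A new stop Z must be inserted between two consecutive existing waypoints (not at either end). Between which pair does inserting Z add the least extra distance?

between B and C

Added distance for inserting Z between each consecutive pair:
A–B: 1499.3 km
B–C: 1344.7 km
C–D: 1765.7 km
Smallest added distance is 1344.7 km, inserting between B and C.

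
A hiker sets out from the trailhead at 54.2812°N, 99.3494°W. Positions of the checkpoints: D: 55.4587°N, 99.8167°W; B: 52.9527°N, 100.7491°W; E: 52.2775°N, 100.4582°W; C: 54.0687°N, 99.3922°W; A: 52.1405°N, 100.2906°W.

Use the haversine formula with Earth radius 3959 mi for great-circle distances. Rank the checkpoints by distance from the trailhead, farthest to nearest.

Distances from the trailhead:
A 52.1405°N, 100.2906°W: 153.0 mi
E 52.2775°N, 100.4582°W: 145.8 mi
B 52.9527°N, 100.7491°W: 108.2 mi
D 55.4587°N, 99.8167°W: 83.5 mi
C 54.0687°N, 99.3922°W: 14.8 mi

A, E, B, D, C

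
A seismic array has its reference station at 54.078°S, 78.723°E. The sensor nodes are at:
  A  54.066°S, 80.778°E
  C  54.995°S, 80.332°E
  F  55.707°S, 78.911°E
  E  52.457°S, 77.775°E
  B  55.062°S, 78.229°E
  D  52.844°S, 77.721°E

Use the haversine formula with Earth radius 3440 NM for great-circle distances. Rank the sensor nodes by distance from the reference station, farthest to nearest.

Distance from the reference station at 54.078°S, 78.723°E to each:
E 52.457°S, 77.775°E: 103.1 NM
F 55.707°S, 78.911°E: 98.0 NM
D 52.844°S, 77.721°E: 82.3 NM
C 54.995°S, 80.332°E: 78.6 NM
A 54.066°S, 80.778°E: 72.4 NM
B 55.062°S, 78.229°E: 61.5 NM

E, F, D, C, A, B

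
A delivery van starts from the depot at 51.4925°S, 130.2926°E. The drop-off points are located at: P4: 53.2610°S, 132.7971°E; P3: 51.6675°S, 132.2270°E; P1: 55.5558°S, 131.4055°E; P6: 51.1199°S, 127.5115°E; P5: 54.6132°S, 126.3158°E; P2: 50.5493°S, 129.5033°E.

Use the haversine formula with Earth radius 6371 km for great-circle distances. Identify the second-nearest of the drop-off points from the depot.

Distance to each, sorted:
P2: 118.5 km
P3: 135.1 km
P6: 197.7 km
P4: 259.9 km
P5: 437.0 km
P1: 457.8 km
The second-nearest is P3 at 135.1 km.

P3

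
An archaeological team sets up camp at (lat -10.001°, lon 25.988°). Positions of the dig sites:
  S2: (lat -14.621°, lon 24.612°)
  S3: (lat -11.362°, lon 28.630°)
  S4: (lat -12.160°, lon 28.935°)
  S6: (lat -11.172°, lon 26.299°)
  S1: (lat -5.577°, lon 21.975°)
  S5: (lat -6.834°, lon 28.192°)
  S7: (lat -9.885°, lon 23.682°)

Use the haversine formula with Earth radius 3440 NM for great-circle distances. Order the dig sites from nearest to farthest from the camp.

S6, S7, S3, S4, S5, S2, S1

Distance from the camp at (lat -10.001°, lon 25.988°) to each:
S6 (lat -11.172°, lon 26.299°): 72.7 NM
S7 (lat -9.885°, lon 23.682°): 136.5 NM
S3 (lat -11.362°, lon 28.630°): 176.0 NM
S4 (lat -12.160°, lon 28.935°): 216.7 NM
S5 (lat -6.834°, lon 28.192°): 230.8 NM
S2 (lat -14.621°, lon 24.612°): 288.9 NM
S1 (lat -5.577°, lon 21.975°): 357.1 NM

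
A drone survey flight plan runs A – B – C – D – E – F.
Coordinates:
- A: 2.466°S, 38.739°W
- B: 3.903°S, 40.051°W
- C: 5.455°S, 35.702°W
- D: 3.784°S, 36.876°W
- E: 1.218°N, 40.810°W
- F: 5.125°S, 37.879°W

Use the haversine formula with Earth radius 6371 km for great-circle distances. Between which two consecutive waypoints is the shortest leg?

Leg distances:
A→B: 216.2 km
B→C: 511.9 km
C→D: 226.8 km
D→E: 707.5 km
E→F: 776.8 km
The shortest leg is A–B at 216.2 km.

A–B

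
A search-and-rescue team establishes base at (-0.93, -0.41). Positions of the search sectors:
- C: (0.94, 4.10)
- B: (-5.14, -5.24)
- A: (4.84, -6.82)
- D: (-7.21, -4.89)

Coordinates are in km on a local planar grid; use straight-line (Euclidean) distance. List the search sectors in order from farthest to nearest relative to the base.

Computing each straight-line distance from (-0.93, -0.41):
A (4.84, -6.82): 8.6 km
D (-7.21, -4.89): 7.7 km
B (-5.14, -5.24): 6.4 km
C (0.94, 4.10): 4.9 km

A, D, B, C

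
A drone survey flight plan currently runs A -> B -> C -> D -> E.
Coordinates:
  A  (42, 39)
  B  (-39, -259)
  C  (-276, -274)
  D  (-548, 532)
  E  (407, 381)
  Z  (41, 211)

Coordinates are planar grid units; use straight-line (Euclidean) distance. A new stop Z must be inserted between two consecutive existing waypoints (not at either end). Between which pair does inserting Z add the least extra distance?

between D and E

Added distance for inserting Z between each consecutive pair:
A–B: 340.0
B–C: 818.7
C–D: 399.5
D–E: 107.5
Smallest added distance is 107.5, inserting between D and E.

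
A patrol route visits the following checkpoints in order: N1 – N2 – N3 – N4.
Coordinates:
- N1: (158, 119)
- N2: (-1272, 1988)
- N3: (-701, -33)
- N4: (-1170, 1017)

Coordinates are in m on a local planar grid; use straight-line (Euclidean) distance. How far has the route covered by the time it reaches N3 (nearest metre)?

4453 m

Leg distances:
N1→N2: 2353.3 m  (cumulative 2353.3 m)
N2→N3: 2100.1 m  (cumulative 4453.4 m)
Cumulative distance at N3 ≈ 4453 m.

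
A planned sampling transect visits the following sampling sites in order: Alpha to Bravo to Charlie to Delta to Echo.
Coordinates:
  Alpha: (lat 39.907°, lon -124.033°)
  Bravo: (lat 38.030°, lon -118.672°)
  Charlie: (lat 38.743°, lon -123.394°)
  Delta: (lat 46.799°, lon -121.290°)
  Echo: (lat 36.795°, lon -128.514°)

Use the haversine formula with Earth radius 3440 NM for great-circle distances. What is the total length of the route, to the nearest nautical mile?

Leg distances:
Alpha→Bravo: 274.4 NM  (cumulative 274.4 NM)
Bravo→Charlie: 226.3 NM  (cumulative 500.7 NM)
Charlie→Delta: 492.4 NM  (cumulative 993.1 NM)
Delta→Echo: 681.4 NM  (cumulative 1674.5 NM)
Total route length ≈ 1675 NM.

1675 NM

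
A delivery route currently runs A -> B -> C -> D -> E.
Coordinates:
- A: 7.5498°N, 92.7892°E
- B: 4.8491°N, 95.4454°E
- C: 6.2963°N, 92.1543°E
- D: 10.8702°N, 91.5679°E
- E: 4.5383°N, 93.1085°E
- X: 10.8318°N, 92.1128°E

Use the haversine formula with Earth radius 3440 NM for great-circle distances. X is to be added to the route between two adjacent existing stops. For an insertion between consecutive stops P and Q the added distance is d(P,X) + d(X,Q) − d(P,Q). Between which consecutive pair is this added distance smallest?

between D and E

Added distance for inserting X between each consecutive pair:
A–B: 384.5 NM
B–C: 467.5 NM
C–D: 27.7 NM
D–E: 23.6 NM
Smallest added distance is 23.6 NM, inserting between D and E.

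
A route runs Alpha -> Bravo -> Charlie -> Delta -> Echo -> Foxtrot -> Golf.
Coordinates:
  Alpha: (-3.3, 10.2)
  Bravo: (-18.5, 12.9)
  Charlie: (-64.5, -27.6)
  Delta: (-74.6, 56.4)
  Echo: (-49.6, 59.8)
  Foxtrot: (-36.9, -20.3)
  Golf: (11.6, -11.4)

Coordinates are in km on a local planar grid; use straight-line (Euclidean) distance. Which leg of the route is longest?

Leg distances:
Alpha→Bravo: 15.4 km
Bravo→Charlie: 61.3 km
Charlie→Delta: 84.6 km
Delta→Echo: 25.2 km
Echo→Foxtrot: 81.1 km
Foxtrot→Golf: 49.3 km
The longest leg is Charlie–Delta at 84.6 km.

Charlie–Delta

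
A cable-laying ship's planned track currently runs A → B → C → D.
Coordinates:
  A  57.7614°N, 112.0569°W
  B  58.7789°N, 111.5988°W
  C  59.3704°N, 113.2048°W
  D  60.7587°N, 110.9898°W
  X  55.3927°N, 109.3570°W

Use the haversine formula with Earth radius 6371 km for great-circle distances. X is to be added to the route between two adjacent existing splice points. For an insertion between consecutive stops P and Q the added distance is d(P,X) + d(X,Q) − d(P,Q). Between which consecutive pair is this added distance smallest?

between A and B

Added distance for inserting X between each consecutive pair:
A–B: 594.8 km
B–C: 785.8 km
C–D: 905.6 km
Smallest added distance is 594.8 km, inserting between A and B.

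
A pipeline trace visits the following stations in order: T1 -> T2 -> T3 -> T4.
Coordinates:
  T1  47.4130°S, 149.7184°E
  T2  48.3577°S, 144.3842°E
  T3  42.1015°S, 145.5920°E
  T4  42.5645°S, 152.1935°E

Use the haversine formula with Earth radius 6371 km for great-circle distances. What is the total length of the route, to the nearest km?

1658 km

Leg distances:
T1→T2: 411.3 km  (cumulative 411.3 km)
T2→T3: 702.0 km  (cumulative 1113.3 km)
T3→T4: 544.9 km  (cumulative 1658.3 km)
Total route length ≈ 1658 km.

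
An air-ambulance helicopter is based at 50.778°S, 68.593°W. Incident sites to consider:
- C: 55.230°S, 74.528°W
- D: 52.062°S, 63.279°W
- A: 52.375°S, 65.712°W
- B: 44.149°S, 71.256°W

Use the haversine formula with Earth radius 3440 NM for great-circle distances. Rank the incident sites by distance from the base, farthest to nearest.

Distances from the base:
B 44.149°S, 71.256°W: 412.3 NM
C 55.230°S, 74.528°W: 342.4 NM
D 52.062°S, 63.279°W: 213.3 NM
A 52.375°S, 65.712°W: 144.0 NM

B, C, D, A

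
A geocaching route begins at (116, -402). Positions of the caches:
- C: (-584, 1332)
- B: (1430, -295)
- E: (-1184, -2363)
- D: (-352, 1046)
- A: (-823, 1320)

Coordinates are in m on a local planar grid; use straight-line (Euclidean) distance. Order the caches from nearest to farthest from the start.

B, D, C, A, E

Distances from the start:
B (1430, -295): 1318.3 m
D (-352, 1046): 1521.8 m
C (-584, 1332): 1870.0 m
A (-823, 1320): 1961.4 m
E (-1184, -2363): 2352.8 m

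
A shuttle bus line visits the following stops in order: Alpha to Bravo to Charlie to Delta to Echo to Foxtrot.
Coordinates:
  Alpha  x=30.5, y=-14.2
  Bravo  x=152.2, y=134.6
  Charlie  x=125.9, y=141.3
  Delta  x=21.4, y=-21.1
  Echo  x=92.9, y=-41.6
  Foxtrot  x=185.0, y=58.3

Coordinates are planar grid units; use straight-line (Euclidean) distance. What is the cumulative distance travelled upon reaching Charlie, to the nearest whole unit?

219

Leg distances:
Alpha→Bravo: 192.2  (cumulative 192.2)
Bravo→Charlie: 27.1  (cumulative 219.4)
Cumulative distance at Charlie ≈ 219.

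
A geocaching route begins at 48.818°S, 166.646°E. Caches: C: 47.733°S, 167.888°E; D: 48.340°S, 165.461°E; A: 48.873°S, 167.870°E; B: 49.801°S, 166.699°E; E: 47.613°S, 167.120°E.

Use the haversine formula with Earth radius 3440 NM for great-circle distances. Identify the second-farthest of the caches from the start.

Distance to each, sorted:
C: 81.9 NM
E: 74.8 NM
B: 59.1 NM
D: 55.1 NM
A: 48.5 NM
The second-farthest is E at 74.8 NM.

E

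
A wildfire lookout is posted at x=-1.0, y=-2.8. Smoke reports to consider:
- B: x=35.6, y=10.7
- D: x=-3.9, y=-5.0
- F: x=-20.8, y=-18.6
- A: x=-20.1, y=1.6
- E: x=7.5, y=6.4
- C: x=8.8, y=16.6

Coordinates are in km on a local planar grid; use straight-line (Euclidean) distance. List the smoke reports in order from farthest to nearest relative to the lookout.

Distance from the lookout at x=-1.0, y=-2.8 to each:
B x=35.6, y=10.7: 39.0 km
F x=-20.8, y=-18.6: 25.3 km
C x=8.8, y=16.6: 21.7 km
A x=-20.1, y=1.6: 19.6 km
E x=7.5, y=6.4: 12.5 km
D x=-3.9, y=-5.0: 3.6 km

B, F, C, A, E, D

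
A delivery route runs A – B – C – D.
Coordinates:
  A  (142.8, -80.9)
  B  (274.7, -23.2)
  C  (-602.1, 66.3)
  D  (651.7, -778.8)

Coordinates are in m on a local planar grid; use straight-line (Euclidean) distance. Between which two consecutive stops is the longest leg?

Leg distances:
A→B: 144.0 m
B→C: 881.4 m
C→D: 1512.0 m
The longest leg is C–D at 1512.0 m.

C–D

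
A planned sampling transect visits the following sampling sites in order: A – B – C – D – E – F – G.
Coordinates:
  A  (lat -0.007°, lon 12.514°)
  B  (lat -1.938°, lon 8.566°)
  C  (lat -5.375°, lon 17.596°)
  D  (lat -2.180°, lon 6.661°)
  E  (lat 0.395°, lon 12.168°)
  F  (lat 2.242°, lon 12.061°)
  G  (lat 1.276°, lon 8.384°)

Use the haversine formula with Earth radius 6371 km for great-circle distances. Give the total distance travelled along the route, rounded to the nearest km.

Leg distances:
A→B: 488.6 km  (cumulative 488.6 km)
B→C: 1072.3 km  (cumulative 1560.9 km)
C→D: 1264.1 km  (cumulative 2825.0 km)
D→E: 675.9 km  (cumulative 3500.9 km)
E→F: 205.7 km  (cumulative 3706.6 km)
F→G: 422.5 km  (cumulative 4129.1 km)
Total route length ≈ 4129 km.

4129 km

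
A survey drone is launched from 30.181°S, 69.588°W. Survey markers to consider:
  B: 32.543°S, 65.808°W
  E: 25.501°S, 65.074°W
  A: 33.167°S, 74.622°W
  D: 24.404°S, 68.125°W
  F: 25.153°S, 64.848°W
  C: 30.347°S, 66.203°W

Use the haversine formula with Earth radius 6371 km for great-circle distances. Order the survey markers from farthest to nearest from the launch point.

F, E, D, A, B, C

Distances from the launch point:
F 25.153°S, 64.848°W: 728.1 km
E 25.501°S, 65.074°W: 683.8 km
D 24.404°S, 68.125°W: 658.4 km
A 33.167°S, 74.622°W: 580.5 km
B 32.543°S, 65.808°W: 444.7 km
C 30.347°S, 66.203°W: 325.6 km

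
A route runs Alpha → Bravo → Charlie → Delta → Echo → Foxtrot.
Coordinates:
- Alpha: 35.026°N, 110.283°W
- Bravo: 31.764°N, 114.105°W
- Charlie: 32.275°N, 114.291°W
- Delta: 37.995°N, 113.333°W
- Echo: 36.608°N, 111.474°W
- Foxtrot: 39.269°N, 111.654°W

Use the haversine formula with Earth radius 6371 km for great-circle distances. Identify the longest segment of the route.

Charlie–Delta

Leg distances:
Alpha→Bravo: 507.3 km
Bravo→Charlie: 59.5 km
Charlie→Delta: 642.0 km
Delta→Echo: 225.4 km
Echo→Foxtrot: 296.3 km
The longest leg is Charlie–Delta at 642.0 km.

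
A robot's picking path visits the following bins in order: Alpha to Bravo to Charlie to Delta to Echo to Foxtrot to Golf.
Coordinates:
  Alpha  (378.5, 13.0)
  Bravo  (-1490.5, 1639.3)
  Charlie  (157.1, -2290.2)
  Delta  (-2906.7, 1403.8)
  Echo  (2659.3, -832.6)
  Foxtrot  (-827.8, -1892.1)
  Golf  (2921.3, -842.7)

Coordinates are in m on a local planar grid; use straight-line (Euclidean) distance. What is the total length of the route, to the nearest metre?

25074 m

Leg distances:
Alpha→Bravo: 2477.5 m  (cumulative 2477.5 m)
Bravo→Charlie: 4260.9 m  (cumulative 6738.4 m)
Charlie→Delta: 4799.2 m  (cumulative 11537.7 m)
Delta→Echo: 5998.5 m  (cumulative 17536.1 m)
Echo→Foxtrot: 3644.5 m  (cumulative 21180.6 m)
Foxtrot→Golf: 3893.2 m  (cumulative 25073.8 m)
Total route length ≈ 25074 m.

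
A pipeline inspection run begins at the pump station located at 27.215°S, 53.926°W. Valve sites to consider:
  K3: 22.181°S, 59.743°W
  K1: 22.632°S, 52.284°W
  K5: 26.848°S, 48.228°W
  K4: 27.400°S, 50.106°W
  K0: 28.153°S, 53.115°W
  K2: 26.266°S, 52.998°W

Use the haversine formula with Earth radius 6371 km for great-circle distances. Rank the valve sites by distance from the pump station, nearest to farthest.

K0, K2, K4, K1, K5, K3

Distance from the pump station at 27.215°S, 53.926°W to each:
K0 28.153°S, 53.115°W: 131.4 km
K2 26.266°S, 52.998°W: 140.1 km
K4 27.400°S, 50.106°W: 378.0 km
K1 22.632°S, 52.284°W: 535.8 km
K5 26.848°S, 48.228°W: 565.8 km
K3 22.181°S, 59.743°W: 811.3 km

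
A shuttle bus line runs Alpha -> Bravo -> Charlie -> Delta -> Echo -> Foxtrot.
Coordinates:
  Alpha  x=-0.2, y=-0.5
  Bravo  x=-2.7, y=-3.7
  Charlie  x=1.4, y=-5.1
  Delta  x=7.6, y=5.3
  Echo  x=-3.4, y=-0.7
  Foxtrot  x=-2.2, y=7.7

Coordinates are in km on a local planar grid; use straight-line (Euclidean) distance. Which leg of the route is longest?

Delta–Echo

Leg distances:
Alpha→Bravo: 4.1 km
Bravo→Charlie: 4.3 km
Charlie→Delta: 12.1 km
Delta→Echo: 12.5 km
Echo→Foxtrot: 8.5 km
The longest leg is Delta–Echo at 12.5 km.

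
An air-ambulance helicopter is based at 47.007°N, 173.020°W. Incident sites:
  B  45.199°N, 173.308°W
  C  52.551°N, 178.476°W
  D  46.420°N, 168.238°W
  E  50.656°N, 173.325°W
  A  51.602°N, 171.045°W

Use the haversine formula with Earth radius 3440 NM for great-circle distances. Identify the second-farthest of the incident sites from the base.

A

Distances from the base (47.007°N, 173.020°W):
C: 394.1 NM
A: 286.5 NM
E: 219.4 NM
D: 200.0 NM
B: 109.2 NM
The second-farthest is A at 286.5 NM.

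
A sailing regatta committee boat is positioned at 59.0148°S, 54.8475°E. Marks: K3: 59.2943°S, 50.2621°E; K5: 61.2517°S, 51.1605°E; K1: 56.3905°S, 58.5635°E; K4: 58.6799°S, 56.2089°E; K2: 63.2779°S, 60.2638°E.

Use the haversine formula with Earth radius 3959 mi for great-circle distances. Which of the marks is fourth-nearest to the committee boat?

Distances from the committee boat (59.0148°S, 54.8475°E):
K4: 53.9 mi
K3: 163.6 mi
K5: 199.9 mi
K1: 227.3 mi
K2: 345.3 mi
The fourth-nearest is K1 at 227.3 mi.

K1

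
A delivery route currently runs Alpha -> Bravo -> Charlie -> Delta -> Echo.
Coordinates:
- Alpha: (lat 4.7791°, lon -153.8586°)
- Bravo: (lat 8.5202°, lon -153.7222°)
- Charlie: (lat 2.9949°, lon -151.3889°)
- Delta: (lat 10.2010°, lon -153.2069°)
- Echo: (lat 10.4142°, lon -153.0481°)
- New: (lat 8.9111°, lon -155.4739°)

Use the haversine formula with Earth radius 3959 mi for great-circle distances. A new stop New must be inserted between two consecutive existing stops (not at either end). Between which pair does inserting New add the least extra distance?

between Charlie and Delta

Added distance for inserting New between each consecutive pair:
Alpha–Bravo: 170.2 mi
Bravo–Charlie: 204.4 mi
Charlie–Delta: 160.9 mi
Delta–Echo: 355.2 mi
Smallest added distance is 160.9 mi, inserting between Charlie and Delta.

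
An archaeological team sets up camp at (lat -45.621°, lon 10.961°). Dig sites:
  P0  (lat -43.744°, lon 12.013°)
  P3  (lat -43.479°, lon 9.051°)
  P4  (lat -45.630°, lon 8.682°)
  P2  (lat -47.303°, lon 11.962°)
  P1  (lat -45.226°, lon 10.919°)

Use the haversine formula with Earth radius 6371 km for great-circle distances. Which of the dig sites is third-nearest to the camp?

Distance to each, sorted:
P1: 44.0 km
P4: 177.2 km
P2: 202.1 km
P0: 224.7 km
P3: 282.2 km
The third-nearest is P2 at 202.1 km.

P2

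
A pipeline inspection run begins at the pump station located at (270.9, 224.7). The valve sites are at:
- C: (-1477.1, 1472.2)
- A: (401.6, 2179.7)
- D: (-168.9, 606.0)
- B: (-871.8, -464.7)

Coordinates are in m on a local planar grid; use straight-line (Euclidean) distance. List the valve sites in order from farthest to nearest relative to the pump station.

C, A, B, D

Distances from the pump station:
C (-1477.1, 1472.2): 2147.5 m
A (401.6, 2179.7): 1959.4 m
B (-871.8, -464.7): 1334.6 m
D (-168.9, 606.0): 582.1 m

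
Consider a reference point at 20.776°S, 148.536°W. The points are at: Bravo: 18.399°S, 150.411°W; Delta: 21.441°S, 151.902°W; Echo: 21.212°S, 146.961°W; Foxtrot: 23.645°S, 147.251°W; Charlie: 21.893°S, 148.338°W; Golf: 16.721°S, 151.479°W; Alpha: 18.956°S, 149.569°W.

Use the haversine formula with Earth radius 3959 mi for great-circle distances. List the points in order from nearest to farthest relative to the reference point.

Charlie, Echo, Alpha, Bravo, Foxtrot, Delta, Golf

Distance from the reference point at 20.776°S, 148.536°W to each:
Charlie 21.893°S, 148.338°W: 78.2 mi
Echo 21.212°S, 146.961°W: 106.0 mi
Alpha 18.956°S, 149.569°W: 142.6 mi
Bravo 18.399°S, 150.411°W: 204.6 mi
Foxtrot 23.645°S, 147.251°W: 214.6 mi
Delta 21.441°S, 151.902°W: 221.8 mi
Golf 16.721°S, 151.479°W: 340.0 mi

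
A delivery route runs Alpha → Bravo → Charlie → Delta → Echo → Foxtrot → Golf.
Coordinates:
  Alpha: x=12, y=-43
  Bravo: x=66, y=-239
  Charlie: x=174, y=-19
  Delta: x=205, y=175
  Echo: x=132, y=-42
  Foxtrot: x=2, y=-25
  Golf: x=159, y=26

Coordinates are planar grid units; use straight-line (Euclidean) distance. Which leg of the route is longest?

Bravo–Charlie

Leg distances:
Alpha→Bravo: 203.3
Bravo→Charlie: 245.1
Charlie→Delta: 196.5
Delta→Echo: 228.9
Echo→Foxtrot: 131.1
Foxtrot→Golf: 165.1
The longest leg is Bravo–Charlie at 245.1.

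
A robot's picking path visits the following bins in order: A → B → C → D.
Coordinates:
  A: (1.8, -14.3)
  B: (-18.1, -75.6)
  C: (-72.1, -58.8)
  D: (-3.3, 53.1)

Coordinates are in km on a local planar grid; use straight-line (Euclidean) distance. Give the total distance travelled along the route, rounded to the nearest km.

252 km

Leg distances:
A→B: 64.4 km  (cumulative 64.4 km)
B→C: 56.6 km  (cumulative 121.0 km)
C→D: 131.4 km  (cumulative 252.4 km)
Total route length ≈ 252 km.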